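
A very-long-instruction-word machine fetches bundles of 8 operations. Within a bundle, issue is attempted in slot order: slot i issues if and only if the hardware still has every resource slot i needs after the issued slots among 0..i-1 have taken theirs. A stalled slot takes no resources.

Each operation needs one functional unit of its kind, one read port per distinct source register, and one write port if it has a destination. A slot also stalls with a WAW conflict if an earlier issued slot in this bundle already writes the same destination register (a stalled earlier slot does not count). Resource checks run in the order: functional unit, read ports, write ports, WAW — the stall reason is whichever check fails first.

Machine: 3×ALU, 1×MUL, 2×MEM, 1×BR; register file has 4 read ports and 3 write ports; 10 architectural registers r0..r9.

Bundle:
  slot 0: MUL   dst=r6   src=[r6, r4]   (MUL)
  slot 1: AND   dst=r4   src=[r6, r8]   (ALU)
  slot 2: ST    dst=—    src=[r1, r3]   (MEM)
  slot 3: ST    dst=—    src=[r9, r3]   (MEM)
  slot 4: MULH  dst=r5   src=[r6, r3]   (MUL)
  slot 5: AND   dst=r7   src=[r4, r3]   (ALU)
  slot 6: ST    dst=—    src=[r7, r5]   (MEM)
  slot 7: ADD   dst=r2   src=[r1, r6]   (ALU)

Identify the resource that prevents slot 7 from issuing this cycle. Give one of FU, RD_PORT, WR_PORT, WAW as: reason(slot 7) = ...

reason(slot 7) = RD_PORT

(0) want 1×MUL +2rd +1wr — yes → AL3|MU0|ME2|BR1|rd2|wr2
(1) want 1×ALU +2rd +1wr — yes → AL2|MU0|ME2|BR1|rd0|wr1
(2) want 1×MEM +2rd +0wr — RD_PORT → AL2|MU0|ME2|BR1|rd0|wr1
(3) want 1×MEM +2rd +0wr — RD_PORT → AL2|MU0|ME2|BR1|rd0|wr1
(4) want 1×MUL +2rd +1wr — FU → AL2|MU0|ME2|BR1|rd0|wr1
(5) want 1×ALU +2rd +1wr — RD_PORT → AL2|MU0|ME2|BR1|rd0|wr1
(6) want 1×MEM +2rd +0wr — RD_PORT → AL2|MU0|ME2|BR1|rd0|wr1
(7) want 1×ALU +2rd +1wr — RD_PORT → AL2|MU0|ME2|BR1|rd0|wr1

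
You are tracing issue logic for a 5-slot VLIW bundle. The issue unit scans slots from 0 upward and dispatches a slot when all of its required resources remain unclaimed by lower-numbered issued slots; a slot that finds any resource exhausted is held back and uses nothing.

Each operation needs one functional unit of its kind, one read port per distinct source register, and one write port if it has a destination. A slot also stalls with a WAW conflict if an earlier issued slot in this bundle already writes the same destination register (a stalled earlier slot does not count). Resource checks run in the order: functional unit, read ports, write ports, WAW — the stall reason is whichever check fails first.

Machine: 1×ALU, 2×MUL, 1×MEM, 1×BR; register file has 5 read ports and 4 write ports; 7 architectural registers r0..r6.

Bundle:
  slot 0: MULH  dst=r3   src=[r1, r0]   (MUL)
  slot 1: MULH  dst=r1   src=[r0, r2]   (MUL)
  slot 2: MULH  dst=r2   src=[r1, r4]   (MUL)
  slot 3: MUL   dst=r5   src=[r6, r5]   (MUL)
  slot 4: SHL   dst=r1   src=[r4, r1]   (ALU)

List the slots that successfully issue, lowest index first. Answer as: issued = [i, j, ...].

issued = [0, 1]

slot 0 (MUL): ISSUE — free A1,Mu1,Ld1,B1 rp3 wp3
slot 1 (MUL): ISSUE — free A1,Mu0,Ld1,B1 rp1 wp2
slot 2 (MUL): stall FU — free A1,Mu0,Ld1,B1 rp1 wp2
slot 3 (MUL): stall FU — free A1,Mu0,Ld1,B1 rp1 wp2
slot 4 (ALU): stall RD_PORT — free A1,Mu0,Ld1,B1 rp1 wp2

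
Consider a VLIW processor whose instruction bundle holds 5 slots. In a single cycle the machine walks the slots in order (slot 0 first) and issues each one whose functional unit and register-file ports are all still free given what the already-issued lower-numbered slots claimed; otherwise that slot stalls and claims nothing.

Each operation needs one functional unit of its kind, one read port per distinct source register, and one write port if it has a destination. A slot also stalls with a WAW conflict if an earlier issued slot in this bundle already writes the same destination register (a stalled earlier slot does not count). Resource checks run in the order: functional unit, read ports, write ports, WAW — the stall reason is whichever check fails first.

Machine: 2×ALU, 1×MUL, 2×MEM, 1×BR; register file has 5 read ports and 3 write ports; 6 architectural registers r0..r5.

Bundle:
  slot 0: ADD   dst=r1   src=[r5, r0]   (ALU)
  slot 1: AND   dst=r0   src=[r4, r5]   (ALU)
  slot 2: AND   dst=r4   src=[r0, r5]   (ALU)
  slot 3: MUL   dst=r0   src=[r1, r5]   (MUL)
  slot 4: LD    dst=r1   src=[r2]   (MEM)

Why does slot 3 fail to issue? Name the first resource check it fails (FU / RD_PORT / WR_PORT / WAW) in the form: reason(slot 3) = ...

reason(slot 3) = RD_PORT

slot 0 (ALU): ISSUE — free A1,Mu1,Ld2,B1 rp3 wp2
slot 1 (ALU): ISSUE — free A0,Mu1,Ld2,B1 rp1 wp1
slot 2 (ALU): stall FU — free A0,Mu1,Ld2,B1 rp1 wp1
slot 3 (MUL): stall RD_PORT — free A0,Mu1,Ld2,B1 rp1 wp1
slot 4 (MEM): stall WAW — free A0,Mu1,Ld2,B1 rp1 wp1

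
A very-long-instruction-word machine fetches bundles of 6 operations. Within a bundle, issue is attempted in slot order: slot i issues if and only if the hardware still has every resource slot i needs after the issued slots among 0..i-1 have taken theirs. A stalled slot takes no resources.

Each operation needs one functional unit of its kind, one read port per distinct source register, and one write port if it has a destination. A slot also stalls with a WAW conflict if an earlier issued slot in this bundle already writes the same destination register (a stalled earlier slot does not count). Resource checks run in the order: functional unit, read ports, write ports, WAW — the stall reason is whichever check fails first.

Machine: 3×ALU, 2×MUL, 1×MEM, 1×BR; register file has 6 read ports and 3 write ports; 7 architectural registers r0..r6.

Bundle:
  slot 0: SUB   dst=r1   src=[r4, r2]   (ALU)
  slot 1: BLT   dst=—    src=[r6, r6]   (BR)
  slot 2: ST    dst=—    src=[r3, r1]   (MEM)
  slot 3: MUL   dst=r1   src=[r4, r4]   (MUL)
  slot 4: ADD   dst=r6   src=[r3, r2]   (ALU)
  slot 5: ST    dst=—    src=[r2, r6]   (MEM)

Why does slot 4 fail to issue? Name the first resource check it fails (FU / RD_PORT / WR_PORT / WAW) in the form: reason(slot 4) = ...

reason(slot 4) = RD_PORT

(0) want 1×ALU +2rd +1wr — yes → AL2|MU2|ME1|BR1|rd4|wr2
(1) want 1×BR +1rd +0wr — yes → AL2|MU2|ME1|BR0|rd3|wr2
(2) want 1×MEM +2rd +0wr — yes → AL2|MU2|ME0|BR0|rd1|wr2
(3) want 1×MUL +1rd +1wr — WAW → AL2|MU2|ME0|BR0|rd1|wr2
(4) want 1×ALU +2rd +1wr — RD_PORT → AL2|MU2|ME0|BR0|rd1|wr2
(5) want 1×MEM +2rd +0wr — FU → AL2|MU2|ME0|BR0|rd1|wr2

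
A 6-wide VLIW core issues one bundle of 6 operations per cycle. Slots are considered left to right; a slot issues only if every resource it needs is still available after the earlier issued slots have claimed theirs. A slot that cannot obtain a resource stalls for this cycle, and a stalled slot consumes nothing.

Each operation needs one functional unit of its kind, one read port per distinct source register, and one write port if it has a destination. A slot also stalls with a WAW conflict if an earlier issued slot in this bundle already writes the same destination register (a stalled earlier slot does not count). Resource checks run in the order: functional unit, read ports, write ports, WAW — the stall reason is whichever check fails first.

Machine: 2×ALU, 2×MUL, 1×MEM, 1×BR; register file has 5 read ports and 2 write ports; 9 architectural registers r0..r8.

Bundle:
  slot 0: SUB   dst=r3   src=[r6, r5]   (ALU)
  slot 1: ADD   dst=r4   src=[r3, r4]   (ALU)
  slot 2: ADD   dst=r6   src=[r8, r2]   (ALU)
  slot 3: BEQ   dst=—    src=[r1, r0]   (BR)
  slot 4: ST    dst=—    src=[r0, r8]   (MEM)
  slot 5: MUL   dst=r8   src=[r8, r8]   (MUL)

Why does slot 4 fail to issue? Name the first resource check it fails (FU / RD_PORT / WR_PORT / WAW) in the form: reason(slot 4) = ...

[0] ALU needs rd=2 wr=1: ok; after: ALU=1 MUL=2 MEM=1 BR=1, R=3, W=1
[1] ALU needs rd=2 wr=1: ok; after: ALU=0 MUL=2 MEM=1 BR=1, R=1, W=0
[2] ALU needs rd=2 wr=1: FU; after: ALU=0 MUL=2 MEM=1 BR=1, R=1, W=0
[3] BR needs rd=2 wr=0: RD_PORT; after: ALU=0 MUL=2 MEM=1 BR=1, R=1, W=0
[4] MEM needs rd=2 wr=0: RD_PORT; after: ALU=0 MUL=2 MEM=1 BR=1, R=1, W=0
[5] MUL needs rd=1 wr=1: WR_PORT; after: ALU=0 MUL=2 MEM=1 BR=1, R=1, W=0

reason(slot 4) = RD_PORT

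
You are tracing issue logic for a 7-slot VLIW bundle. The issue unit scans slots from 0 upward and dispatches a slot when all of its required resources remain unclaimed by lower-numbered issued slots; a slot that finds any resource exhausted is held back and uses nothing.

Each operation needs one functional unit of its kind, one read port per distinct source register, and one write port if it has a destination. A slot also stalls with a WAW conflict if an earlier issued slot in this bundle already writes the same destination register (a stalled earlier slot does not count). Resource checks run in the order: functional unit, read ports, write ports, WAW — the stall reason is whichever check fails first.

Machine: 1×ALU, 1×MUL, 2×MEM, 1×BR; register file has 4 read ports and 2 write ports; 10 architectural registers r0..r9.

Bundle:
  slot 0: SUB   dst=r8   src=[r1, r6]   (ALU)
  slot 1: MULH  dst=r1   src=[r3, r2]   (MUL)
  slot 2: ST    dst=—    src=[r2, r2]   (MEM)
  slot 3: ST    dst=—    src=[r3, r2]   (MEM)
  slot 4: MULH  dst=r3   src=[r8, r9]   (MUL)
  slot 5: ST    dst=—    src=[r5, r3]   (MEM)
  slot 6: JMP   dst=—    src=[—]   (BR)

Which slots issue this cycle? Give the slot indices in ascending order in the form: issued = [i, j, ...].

[0] ALU needs rd=2 wr=1: ok; after: ALU=0 MUL=1 MEM=2 BR=1, R=2, W=1
[1] MUL needs rd=2 wr=1: ok; after: ALU=0 MUL=0 MEM=2 BR=1, R=0, W=0
[2] MEM needs rd=1 wr=0: RD_PORT; after: ALU=0 MUL=0 MEM=2 BR=1, R=0, W=0
[3] MEM needs rd=2 wr=0: RD_PORT; after: ALU=0 MUL=0 MEM=2 BR=1, R=0, W=0
[4] MUL needs rd=2 wr=1: FU; after: ALU=0 MUL=0 MEM=2 BR=1, R=0, W=0
[5] MEM needs rd=2 wr=0: RD_PORT; after: ALU=0 MUL=0 MEM=2 BR=1, R=0, W=0
[6] BR needs rd=0 wr=0: ok; after: ALU=0 MUL=0 MEM=2 BR=0, R=0, W=0

issued = [0, 1, 6]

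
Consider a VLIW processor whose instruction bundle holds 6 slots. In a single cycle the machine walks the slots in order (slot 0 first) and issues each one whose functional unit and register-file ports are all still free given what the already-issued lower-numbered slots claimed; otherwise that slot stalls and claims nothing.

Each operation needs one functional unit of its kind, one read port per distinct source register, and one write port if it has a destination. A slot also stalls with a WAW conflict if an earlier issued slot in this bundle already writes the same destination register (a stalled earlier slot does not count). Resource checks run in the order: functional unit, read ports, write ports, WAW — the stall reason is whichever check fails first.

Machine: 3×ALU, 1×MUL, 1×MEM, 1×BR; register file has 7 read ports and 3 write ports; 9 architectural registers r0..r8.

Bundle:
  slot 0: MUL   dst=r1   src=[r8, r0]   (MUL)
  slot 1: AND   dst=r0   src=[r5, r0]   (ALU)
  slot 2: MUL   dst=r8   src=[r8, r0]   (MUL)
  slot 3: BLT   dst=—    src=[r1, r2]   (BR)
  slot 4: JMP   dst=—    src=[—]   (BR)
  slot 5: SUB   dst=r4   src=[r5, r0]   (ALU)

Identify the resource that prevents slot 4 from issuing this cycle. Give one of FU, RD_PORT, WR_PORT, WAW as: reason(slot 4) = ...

reason(slot 4) = FU

(0) want 1×MUL +2rd +1wr — yes → AL3|MU0|ME1|BR1|rd5|wr2
(1) want 1×ALU +2rd +1wr — yes → AL2|MU0|ME1|BR1|rd3|wr1
(2) want 1×MUL +2rd +1wr — FU → AL2|MU0|ME1|BR1|rd3|wr1
(3) want 1×BR +2rd +0wr — yes → AL2|MU0|ME1|BR0|rd1|wr1
(4) want 1×BR +0rd +0wr — FU → AL2|MU0|ME1|BR0|rd1|wr1
(5) want 1×ALU +2rd +1wr — RD_PORT → AL2|MU0|ME1|BR0|rd1|wr1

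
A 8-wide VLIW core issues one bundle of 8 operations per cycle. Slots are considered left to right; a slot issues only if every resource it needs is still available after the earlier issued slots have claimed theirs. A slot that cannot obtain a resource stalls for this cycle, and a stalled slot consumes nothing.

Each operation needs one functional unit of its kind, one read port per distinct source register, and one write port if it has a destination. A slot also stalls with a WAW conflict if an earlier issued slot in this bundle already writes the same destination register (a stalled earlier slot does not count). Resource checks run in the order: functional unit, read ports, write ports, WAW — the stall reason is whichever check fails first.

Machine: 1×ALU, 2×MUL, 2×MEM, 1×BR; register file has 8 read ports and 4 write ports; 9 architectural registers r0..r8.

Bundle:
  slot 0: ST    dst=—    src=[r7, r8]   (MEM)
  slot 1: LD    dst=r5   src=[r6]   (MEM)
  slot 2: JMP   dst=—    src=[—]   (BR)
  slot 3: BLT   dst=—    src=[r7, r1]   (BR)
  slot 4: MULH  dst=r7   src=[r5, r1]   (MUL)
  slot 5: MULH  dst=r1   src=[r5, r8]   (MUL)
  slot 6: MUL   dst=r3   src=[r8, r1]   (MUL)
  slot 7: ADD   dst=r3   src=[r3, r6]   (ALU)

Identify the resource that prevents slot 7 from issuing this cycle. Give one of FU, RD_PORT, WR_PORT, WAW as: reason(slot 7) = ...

(0) want 1×MEM +2rd +0wr — yes → AL1|MU2|ME1|BR1|rd6|wr4
(1) want 1×MEM +1rd +1wr — yes → AL1|MU2|ME0|BR1|rd5|wr3
(2) want 1×BR +0rd +0wr — yes → AL1|MU2|ME0|BR0|rd5|wr3
(3) want 1×BR +2rd +0wr — FU → AL1|MU2|ME0|BR0|rd5|wr3
(4) want 1×MUL +2rd +1wr — yes → AL1|MU1|ME0|BR0|rd3|wr2
(5) want 1×MUL +2rd +1wr — yes → AL1|MU0|ME0|BR0|rd1|wr1
(6) want 1×MUL +2rd +1wr — FU → AL1|MU0|ME0|BR0|rd1|wr1
(7) want 1×ALU +2rd +1wr — RD_PORT → AL1|MU0|ME0|BR0|rd1|wr1

reason(slot 7) = RD_PORT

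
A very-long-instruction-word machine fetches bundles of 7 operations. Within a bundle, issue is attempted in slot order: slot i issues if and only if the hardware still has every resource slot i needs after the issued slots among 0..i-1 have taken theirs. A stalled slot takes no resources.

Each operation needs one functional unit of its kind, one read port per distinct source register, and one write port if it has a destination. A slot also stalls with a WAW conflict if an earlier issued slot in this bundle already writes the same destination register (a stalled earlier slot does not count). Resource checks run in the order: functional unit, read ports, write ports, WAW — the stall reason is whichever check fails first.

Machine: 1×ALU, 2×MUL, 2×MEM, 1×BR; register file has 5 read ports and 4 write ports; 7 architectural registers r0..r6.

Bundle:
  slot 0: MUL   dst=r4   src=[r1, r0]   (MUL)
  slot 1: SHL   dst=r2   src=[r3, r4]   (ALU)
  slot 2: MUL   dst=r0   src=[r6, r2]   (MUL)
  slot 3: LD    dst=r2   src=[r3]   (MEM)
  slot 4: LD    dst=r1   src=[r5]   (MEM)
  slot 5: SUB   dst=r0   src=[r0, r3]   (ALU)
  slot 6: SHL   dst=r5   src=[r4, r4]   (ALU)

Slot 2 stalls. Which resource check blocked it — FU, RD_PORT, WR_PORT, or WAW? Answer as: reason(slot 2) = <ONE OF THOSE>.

reason(slot 2) = RD_PORT

slot 0 (MUL): ISSUE — free A1,Mu1,Ld2,B1 rp3 wp3
slot 1 (ALU): ISSUE — free A0,Mu1,Ld2,B1 rp1 wp2
slot 2 (MUL): stall RD_PORT — free A0,Mu1,Ld2,B1 rp1 wp2
slot 3 (MEM): stall WAW — free A0,Mu1,Ld2,B1 rp1 wp2
slot 4 (MEM): ISSUE — free A0,Mu1,Ld1,B1 rp0 wp1
slot 5 (ALU): stall FU — free A0,Mu1,Ld1,B1 rp0 wp1
slot 6 (ALU): stall FU — free A0,Mu1,Ld1,B1 rp0 wp1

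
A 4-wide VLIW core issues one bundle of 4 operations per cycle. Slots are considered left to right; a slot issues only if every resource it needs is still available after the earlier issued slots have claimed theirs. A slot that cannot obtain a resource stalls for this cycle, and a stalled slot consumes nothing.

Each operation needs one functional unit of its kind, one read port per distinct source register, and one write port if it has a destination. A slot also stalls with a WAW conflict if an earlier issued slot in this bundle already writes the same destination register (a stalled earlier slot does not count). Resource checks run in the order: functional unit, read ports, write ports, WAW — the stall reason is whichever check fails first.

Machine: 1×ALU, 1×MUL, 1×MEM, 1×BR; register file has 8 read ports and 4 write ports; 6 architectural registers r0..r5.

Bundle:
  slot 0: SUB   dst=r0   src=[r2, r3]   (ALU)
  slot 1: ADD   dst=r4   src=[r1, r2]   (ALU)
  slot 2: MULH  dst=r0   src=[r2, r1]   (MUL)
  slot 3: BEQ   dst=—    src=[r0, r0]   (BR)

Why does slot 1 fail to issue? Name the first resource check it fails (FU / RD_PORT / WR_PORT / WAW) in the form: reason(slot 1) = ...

reason(slot 1) = FU

(0) want 1×ALU +2rd +1wr — yes → AL0|MU1|ME1|BR1|rd6|wr3
(1) want 1×ALU +2rd +1wr — FU → AL0|MU1|ME1|BR1|rd6|wr3
(2) want 1×MUL +2rd +1wr — WAW → AL0|MU1|ME1|BR1|rd6|wr3
(3) want 1×BR +1rd +0wr — yes → AL0|MU1|ME1|BR0|rd5|wr3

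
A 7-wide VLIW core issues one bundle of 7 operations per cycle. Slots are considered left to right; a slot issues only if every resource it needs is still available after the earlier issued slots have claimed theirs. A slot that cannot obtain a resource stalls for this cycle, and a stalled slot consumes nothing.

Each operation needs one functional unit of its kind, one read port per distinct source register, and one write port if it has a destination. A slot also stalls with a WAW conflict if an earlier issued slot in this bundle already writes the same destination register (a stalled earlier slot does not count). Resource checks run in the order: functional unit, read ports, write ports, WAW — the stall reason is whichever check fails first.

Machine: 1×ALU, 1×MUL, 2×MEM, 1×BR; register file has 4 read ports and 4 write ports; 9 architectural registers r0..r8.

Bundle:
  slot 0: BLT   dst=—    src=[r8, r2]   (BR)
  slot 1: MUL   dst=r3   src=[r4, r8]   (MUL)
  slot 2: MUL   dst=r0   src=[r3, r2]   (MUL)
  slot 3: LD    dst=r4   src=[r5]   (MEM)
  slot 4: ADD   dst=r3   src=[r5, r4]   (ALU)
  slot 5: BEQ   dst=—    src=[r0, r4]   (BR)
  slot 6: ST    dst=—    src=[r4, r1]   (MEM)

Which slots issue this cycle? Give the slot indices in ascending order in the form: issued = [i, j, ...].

#0 BR src=r8,r2 dispatched  <A:1 Mu:1 Ld:2 B:0 rd:2 wr:4>
#1 MUL src=r4,r8 dispatched  <A:1 Mu:0 Ld:2 B:0 rd:0 wr:3>
#2 MUL src=r3,r2 held:FU  <A:1 Mu:0 Ld:2 B:0 rd:0 wr:3>
#3 MEM src=r5 held:RD_PORT  <A:1 Mu:0 Ld:2 B:0 rd:0 wr:3>
#4 ALU src=r5,r4 held:RD_PORT  <A:1 Mu:0 Ld:2 B:0 rd:0 wr:3>
#5 BR src=r0,r4 held:FU  <A:1 Mu:0 Ld:2 B:0 rd:0 wr:3>
#6 MEM src=r4,r1 held:RD_PORT  <A:1 Mu:0 Ld:2 B:0 rd:0 wr:3>

issued = [0, 1]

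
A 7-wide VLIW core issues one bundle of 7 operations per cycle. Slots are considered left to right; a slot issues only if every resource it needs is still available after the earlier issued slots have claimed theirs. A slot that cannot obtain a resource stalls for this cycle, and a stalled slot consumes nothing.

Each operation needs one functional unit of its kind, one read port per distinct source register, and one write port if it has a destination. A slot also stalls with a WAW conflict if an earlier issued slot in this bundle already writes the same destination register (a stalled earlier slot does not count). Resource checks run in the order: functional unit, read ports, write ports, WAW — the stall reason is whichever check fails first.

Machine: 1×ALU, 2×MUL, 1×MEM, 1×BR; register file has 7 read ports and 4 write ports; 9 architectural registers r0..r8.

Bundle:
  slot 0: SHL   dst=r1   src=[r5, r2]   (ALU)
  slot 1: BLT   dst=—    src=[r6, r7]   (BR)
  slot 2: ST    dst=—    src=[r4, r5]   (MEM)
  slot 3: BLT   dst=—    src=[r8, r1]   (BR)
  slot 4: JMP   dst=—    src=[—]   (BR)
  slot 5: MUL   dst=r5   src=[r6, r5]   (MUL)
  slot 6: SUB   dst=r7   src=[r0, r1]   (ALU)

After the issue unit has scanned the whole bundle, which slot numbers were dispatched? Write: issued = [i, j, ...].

issued = [0, 1, 2]

  0. ALU→r1 ⇒ go  {0A/2Mu/1Ld/1B | 5r 3w}
  1. BR ⇒ go  {0A/2Mu/1Ld/0B | 3r 3w}
  2. MEM ⇒ go  {0A/2Mu/0Ld/0B | 1r 3w}
  3. BR ⇒ no(FU)  {0A/2Mu/0Ld/0B | 1r 3w}
  4. BR ⇒ no(FU)  {0A/2Mu/0Ld/0B | 1r 3w}
  5. MUL→r5 ⇒ no(RD_PORT)  {0A/2Mu/0Ld/0B | 1r 3w}
  6. ALU→r7 ⇒ no(FU)  {0A/2Mu/0Ld/0B | 1r 3w}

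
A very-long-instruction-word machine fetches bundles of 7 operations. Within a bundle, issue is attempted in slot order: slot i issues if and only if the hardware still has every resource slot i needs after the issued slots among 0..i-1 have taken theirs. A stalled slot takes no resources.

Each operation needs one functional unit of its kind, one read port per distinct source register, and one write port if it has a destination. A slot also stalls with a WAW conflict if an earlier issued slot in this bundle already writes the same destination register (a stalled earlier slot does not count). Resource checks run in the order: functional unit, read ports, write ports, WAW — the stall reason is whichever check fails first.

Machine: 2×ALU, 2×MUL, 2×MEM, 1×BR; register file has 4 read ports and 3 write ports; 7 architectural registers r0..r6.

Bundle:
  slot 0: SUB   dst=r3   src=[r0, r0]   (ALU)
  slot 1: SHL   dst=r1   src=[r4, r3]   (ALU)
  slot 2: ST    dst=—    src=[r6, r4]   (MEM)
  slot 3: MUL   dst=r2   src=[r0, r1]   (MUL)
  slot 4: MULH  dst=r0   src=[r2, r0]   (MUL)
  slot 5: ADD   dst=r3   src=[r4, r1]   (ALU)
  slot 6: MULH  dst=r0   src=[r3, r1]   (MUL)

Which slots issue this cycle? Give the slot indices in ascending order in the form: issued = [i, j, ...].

issued = [0, 1]

slot 0 (ALU): ISSUE — free A1,Mu2,Ld2,B1 rp3 wp2
slot 1 (ALU): ISSUE — free A0,Mu2,Ld2,B1 rp1 wp1
slot 2 (MEM): stall RD_PORT — free A0,Mu2,Ld2,B1 rp1 wp1
slot 3 (MUL): stall RD_PORT — free A0,Mu2,Ld2,B1 rp1 wp1
slot 4 (MUL): stall RD_PORT — free A0,Mu2,Ld2,B1 rp1 wp1
slot 5 (ALU): stall FU — free A0,Mu2,Ld2,B1 rp1 wp1
slot 6 (MUL): stall RD_PORT — free A0,Mu2,Ld2,B1 rp1 wp1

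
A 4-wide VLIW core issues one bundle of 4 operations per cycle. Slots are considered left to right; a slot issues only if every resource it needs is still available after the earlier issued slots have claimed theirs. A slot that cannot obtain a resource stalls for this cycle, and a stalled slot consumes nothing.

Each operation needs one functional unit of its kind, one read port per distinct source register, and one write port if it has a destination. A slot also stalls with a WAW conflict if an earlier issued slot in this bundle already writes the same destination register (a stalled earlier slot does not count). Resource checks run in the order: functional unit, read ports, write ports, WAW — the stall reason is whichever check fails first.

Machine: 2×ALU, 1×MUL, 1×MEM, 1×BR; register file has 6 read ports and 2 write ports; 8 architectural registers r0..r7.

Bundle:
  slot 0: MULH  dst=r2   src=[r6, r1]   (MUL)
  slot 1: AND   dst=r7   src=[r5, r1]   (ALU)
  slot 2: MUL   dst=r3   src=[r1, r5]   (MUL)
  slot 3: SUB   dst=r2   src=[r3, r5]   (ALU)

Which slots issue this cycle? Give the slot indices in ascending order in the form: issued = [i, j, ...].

issued = [0, 1]

slot 0 (MUL): ISSUE — free A2,Mu0,Ld1,B1 rp4 wp1
slot 1 (ALU): ISSUE — free A1,Mu0,Ld1,B1 rp2 wp0
slot 2 (MUL): stall FU — free A1,Mu0,Ld1,B1 rp2 wp0
slot 3 (ALU): stall WR_PORT — free A1,Mu0,Ld1,B1 rp2 wp0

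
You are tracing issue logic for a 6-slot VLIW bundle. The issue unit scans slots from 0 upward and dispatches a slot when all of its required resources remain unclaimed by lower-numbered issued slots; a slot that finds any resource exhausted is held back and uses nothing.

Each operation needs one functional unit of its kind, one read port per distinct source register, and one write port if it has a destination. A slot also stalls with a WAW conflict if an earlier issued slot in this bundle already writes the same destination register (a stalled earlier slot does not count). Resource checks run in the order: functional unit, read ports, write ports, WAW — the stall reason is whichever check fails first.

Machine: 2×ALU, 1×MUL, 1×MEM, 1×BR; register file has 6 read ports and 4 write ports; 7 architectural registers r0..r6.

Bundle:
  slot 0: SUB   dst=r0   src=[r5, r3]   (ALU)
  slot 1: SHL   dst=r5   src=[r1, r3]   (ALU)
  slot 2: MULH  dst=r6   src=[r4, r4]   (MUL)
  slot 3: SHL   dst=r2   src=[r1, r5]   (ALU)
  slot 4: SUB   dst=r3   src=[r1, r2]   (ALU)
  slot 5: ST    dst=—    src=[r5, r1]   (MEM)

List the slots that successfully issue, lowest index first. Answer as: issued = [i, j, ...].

issued = [0, 1, 2]

slot 0 (ALU): ISSUE — free A1,Mu1,Ld1,B1 rp4 wp3
slot 1 (ALU): ISSUE — free A0,Mu1,Ld1,B1 rp2 wp2
slot 2 (MUL): ISSUE — free A0,Mu0,Ld1,B1 rp1 wp1
slot 3 (ALU): stall FU — free A0,Mu0,Ld1,B1 rp1 wp1
slot 4 (ALU): stall FU — free A0,Mu0,Ld1,B1 rp1 wp1
slot 5 (MEM): stall RD_PORT — free A0,Mu0,Ld1,B1 rp1 wp1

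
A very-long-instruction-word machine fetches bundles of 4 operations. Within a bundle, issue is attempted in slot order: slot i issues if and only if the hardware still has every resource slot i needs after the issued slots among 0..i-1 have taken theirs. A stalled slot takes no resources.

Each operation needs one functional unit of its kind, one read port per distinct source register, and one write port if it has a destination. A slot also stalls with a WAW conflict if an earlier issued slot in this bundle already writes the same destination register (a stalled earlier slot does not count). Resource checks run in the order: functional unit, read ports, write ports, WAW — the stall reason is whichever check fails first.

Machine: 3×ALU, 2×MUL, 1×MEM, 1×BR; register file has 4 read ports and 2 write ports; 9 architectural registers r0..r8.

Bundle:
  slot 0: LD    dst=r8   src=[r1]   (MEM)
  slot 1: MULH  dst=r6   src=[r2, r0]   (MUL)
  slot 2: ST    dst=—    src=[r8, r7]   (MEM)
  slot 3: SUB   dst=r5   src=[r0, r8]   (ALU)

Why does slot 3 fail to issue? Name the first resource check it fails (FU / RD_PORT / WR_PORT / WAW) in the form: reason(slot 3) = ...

reason(slot 3) = RD_PORT

#0 MEM src=r1 dispatched  <A:3 Mu:2 Ld:0 B:1 rd:3 wr:1>
#1 MUL src=r2,r0 dispatched  <A:3 Mu:1 Ld:0 B:1 rd:1 wr:0>
#2 MEM src=r8,r7 held:FU  <A:3 Mu:1 Ld:0 B:1 rd:1 wr:0>
#3 ALU src=r0,r8 held:RD_PORT  <A:3 Mu:1 Ld:0 B:1 rd:1 wr:0>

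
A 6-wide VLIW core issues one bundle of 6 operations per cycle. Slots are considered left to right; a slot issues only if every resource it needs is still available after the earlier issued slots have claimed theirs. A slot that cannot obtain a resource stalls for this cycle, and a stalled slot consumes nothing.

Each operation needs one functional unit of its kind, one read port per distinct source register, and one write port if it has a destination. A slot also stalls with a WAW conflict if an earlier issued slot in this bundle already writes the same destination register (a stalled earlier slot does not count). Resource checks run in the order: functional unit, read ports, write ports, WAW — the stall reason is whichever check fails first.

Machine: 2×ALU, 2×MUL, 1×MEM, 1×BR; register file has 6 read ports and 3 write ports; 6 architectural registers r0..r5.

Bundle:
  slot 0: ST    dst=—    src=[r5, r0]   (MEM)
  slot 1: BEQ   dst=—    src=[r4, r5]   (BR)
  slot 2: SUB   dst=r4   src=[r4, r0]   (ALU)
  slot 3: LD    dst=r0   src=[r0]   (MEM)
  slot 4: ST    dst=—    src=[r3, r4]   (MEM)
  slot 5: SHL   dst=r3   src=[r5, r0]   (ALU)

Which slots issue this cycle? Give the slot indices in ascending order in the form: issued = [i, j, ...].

[0] MEM needs rd=2 wr=0: ok; after: ALU=2 MUL=2 MEM=0 BR=1, R=4, W=3
[1] BR needs rd=2 wr=0: ok; after: ALU=2 MUL=2 MEM=0 BR=0, R=2, W=3
[2] ALU needs rd=2 wr=1: ok; after: ALU=1 MUL=2 MEM=0 BR=0, R=0, W=2
[3] MEM needs rd=1 wr=1: FU; after: ALU=1 MUL=2 MEM=0 BR=0, R=0, W=2
[4] MEM needs rd=2 wr=0: FU; after: ALU=1 MUL=2 MEM=0 BR=0, R=0, W=2
[5] ALU needs rd=2 wr=1: RD_PORT; after: ALU=1 MUL=2 MEM=0 BR=0, R=0, W=2

issued = [0, 1, 2]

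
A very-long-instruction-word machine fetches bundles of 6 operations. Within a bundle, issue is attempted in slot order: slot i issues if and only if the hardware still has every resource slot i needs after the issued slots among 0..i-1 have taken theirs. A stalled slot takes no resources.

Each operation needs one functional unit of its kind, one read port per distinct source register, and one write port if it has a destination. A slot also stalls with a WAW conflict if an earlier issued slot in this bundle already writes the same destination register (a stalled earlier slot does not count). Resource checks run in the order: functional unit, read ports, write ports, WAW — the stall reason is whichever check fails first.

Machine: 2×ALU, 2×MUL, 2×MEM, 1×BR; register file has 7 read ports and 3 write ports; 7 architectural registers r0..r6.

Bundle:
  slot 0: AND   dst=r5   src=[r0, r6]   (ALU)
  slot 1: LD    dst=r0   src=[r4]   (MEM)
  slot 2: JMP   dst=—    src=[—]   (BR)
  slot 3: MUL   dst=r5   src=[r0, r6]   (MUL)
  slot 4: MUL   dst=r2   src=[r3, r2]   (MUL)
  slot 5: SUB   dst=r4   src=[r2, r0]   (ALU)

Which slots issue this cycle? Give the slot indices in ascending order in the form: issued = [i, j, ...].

(0) want 1×ALU +2rd +1wr — yes → AL1|MU2|ME2|BR1|rd5|wr2
(1) want 1×MEM +1rd +1wr — yes → AL1|MU2|ME1|BR1|rd4|wr1
(2) want 1×BR +0rd +0wr — yes → AL1|MU2|ME1|BR0|rd4|wr1
(3) want 1×MUL +2rd +1wr — WAW → AL1|MU2|ME1|BR0|rd4|wr1
(4) want 1×MUL +2rd +1wr — yes → AL1|MU1|ME1|BR0|rd2|wr0
(5) want 1×ALU +2rd +1wr — WR_PORT → AL1|MU1|ME1|BR0|rd2|wr0

issued = [0, 1, 2, 4]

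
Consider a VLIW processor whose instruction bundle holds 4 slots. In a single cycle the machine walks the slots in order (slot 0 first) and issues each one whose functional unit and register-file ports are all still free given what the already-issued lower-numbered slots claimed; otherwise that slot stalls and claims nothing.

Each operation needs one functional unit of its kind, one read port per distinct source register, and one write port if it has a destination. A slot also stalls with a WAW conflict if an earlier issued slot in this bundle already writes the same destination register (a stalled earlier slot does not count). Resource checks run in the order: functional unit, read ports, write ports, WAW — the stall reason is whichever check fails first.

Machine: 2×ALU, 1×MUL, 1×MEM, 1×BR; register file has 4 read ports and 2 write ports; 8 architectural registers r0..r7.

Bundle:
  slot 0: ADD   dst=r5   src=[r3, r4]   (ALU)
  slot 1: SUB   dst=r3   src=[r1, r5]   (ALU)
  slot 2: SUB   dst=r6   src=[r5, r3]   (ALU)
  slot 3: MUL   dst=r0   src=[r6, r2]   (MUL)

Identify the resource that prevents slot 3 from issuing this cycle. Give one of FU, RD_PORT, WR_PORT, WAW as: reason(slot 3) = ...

#0 ALU src=r3,r4 dispatched  <A:1 Mu:1 Ld:1 B:1 rd:2 wr:1>
#1 ALU src=r1,r5 dispatched  <A:0 Mu:1 Ld:1 B:1 rd:0 wr:0>
#2 ALU src=r5,r3 held:FU  <A:0 Mu:1 Ld:1 B:1 rd:0 wr:0>
#3 MUL src=r6,r2 held:RD_PORT  <A:0 Mu:1 Ld:1 B:1 rd:0 wr:0>

reason(slot 3) = RD_PORT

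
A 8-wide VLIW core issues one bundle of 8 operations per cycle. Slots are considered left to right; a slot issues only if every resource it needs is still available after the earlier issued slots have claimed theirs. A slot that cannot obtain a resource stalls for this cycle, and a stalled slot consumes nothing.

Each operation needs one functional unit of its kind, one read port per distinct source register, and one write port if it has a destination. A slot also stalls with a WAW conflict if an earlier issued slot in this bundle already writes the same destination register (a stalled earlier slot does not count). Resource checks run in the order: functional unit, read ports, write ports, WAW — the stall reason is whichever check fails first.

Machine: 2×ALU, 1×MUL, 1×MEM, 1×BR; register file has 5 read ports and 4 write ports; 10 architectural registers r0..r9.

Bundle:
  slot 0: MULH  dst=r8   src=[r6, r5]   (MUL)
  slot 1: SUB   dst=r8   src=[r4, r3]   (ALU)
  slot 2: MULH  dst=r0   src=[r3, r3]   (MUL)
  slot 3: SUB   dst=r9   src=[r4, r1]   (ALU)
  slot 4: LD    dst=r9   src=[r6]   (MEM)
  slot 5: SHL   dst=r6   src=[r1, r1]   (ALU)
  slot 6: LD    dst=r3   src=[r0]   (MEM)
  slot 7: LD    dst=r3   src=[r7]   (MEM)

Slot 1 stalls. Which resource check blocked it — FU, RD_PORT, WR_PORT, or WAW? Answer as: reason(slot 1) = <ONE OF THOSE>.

(0) want 1×MUL +2rd +1wr — yes → AL2|MU0|ME1|BR1|rd3|wr3
(1) want 1×ALU +2rd +1wr — WAW → AL2|MU0|ME1|BR1|rd3|wr3
(2) want 1×MUL +1rd +1wr — FU → AL2|MU0|ME1|BR1|rd3|wr3
(3) want 1×ALU +2rd +1wr — yes → AL1|MU0|ME1|BR1|rd1|wr2
(4) want 1×MEM +1rd +1wr — WAW → AL1|MU0|ME1|BR1|rd1|wr2
(5) want 1×ALU +1rd +1wr — yes → AL0|MU0|ME1|BR1|rd0|wr1
(6) want 1×MEM +1rd +1wr — RD_PORT → AL0|MU0|ME1|BR1|rd0|wr1
(7) want 1×MEM +1rd +1wr — RD_PORT → AL0|MU0|ME1|BR1|rd0|wr1

reason(slot 1) = WAW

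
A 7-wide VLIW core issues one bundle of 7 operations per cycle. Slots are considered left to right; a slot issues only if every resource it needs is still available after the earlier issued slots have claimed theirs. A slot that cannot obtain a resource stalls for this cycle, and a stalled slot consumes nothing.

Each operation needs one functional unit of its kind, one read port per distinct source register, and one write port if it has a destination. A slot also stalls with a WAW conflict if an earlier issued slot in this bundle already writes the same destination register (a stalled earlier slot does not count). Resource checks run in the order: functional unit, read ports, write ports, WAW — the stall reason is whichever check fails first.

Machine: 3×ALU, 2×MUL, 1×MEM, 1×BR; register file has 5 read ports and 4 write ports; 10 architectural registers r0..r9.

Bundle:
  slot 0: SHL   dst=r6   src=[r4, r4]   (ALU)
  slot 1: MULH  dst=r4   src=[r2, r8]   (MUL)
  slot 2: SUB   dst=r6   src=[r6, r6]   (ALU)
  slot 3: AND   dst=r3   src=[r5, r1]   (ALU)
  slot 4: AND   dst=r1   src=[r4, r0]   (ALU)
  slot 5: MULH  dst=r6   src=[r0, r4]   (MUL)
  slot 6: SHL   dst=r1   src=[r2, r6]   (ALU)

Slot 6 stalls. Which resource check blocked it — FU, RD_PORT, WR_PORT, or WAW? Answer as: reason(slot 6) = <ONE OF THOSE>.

reason(slot 6) = RD_PORT

[0] ALU needs rd=1 wr=1: ok; after: ALU=2 MUL=2 MEM=1 BR=1, R=4, W=3
[1] MUL needs rd=2 wr=1: ok; after: ALU=2 MUL=1 MEM=1 BR=1, R=2, W=2
[2] ALU needs rd=1 wr=1: WAW; after: ALU=2 MUL=1 MEM=1 BR=1, R=2, W=2
[3] ALU needs rd=2 wr=1: ok; after: ALU=1 MUL=1 MEM=1 BR=1, R=0, W=1
[4] ALU needs rd=2 wr=1: RD_PORT; after: ALU=1 MUL=1 MEM=1 BR=1, R=0, W=1
[5] MUL needs rd=2 wr=1: RD_PORT; after: ALU=1 MUL=1 MEM=1 BR=1, R=0, W=1
[6] ALU needs rd=2 wr=1: RD_PORT; after: ALU=1 MUL=1 MEM=1 BR=1, R=0, W=1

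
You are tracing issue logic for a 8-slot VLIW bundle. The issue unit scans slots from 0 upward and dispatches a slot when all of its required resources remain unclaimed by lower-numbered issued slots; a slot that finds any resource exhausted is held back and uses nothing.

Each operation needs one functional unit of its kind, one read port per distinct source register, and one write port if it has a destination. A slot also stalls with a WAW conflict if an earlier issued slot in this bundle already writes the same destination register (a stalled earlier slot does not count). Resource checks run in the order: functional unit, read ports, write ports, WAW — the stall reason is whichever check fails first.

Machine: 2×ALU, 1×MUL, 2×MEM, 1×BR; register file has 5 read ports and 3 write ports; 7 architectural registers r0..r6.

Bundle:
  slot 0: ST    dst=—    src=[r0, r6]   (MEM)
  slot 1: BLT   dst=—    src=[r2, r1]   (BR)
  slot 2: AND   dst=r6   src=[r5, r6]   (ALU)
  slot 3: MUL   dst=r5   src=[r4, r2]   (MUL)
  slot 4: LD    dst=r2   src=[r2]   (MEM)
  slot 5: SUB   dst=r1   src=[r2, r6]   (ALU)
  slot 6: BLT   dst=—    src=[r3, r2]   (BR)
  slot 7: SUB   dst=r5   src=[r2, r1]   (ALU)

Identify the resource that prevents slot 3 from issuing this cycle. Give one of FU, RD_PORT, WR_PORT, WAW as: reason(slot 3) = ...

reason(slot 3) = RD_PORT

[0] MEM needs rd=2 wr=0: ok; after: ALU=2 MUL=1 MEM=1 BR=1, R=3, W=3
[1] BR needs rd=2 wr=0: ok; after: ALU=2 MUL=1 MEM=1 BR=0, R=1, W=3
[2] ALU needs rd=2 wr=1: RD_PORT; after: ALU=2 MUL=1 MEM=1 BR=0, R=1, W=3
[3] MUL needs rd=2 wr=1: RD_PORT; after: ALU=2 MUL=1 MEM=1 BR=0, R=1, W=3
[4] MEM needs rd=1 wr=1: ok; after: ALU=2 MUL=1 MEM=0 BR=0, R=0, W=2
[5] ALU needs rd=2 wr=1: RD_PORT; after: ALU=2 MUL=1 MEM=0 BR=0, R=0, W=2
[6] BR needs rd=2 wr=0: FU; after: ALU=2 MUL=1 MEM=0 BR=0, R=0, W=2
[7] ALU needs rd=2 wr=1: RD_PORT; after: ALU=2 MUL=1 MEM=0 BR=0, R=0, W=2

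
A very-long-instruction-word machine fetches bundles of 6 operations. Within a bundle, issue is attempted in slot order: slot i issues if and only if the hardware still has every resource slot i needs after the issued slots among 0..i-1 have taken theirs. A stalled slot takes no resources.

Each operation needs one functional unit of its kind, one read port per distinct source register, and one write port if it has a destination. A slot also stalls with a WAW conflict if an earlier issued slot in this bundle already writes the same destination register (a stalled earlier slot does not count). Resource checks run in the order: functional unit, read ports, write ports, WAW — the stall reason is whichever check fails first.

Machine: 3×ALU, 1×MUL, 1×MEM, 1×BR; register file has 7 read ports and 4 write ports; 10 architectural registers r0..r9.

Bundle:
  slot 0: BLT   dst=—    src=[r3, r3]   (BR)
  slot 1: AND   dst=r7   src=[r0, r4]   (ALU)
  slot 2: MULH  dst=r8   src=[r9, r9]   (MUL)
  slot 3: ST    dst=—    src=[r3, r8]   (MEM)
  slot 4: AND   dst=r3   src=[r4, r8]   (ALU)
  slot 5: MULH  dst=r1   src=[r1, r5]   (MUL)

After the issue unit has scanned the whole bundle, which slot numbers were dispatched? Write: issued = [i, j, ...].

#0 BR src=r3,r3 dispatched  <A:3 Mu:1 Ld:1 B:0 rd:6 wr:4>
#1 ALU src=r0,r4 dispatched  <A:2 Mu:1 Ld:1 B:0 rd:4 wr:3>
#2 MUL src=r9,r9 dispatched  <A:2 Mu:0 Ld:1 B:0 rd:3 wr:2>
#3 MEM src=r3,r8 dispatched  <A:2 Mu:0 Ld:0 B:0 rd:1 wr:2>
#4 ALU src=r4,r8 held:RD_PORT  <A:2 Mu:0 Ld:0 B:0 rd:1 wr:2>
#5 MUL src=r1,r5 held:FU  <A:2 Mu:0 Ld:0 B:0 rd:1 wr:2>

issued = [0, 1, 2, 3]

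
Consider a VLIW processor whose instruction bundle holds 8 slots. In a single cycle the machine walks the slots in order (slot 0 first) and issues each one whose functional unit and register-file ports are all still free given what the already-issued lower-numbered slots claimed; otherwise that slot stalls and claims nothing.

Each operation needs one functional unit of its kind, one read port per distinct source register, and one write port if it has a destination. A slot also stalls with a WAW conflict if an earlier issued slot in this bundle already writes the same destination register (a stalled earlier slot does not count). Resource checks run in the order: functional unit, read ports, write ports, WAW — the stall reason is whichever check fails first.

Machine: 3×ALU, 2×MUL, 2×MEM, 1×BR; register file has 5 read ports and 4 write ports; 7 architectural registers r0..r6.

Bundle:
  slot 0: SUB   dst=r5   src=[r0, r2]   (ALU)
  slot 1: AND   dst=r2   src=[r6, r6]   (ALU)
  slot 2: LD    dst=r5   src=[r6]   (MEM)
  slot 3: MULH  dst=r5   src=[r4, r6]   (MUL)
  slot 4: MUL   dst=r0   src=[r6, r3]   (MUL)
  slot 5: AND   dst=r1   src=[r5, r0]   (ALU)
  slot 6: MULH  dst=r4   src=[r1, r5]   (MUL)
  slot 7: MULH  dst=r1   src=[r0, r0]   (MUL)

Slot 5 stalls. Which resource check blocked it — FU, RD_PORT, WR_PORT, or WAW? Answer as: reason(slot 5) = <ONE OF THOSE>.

slot 0 (ALU): ISSUE — free A2,Mu2,Ld2,B1 rp3 wp3
slot 1 (ALU): ISSUE — free A1,Mu2,Ld2,B1 rp2 wp2
slot 2 (MEM): stall WAW — free A1,Mu2,Ld2,B1 rp2 wp2
slot 3 (MUL): stall WAW — free A1,Mu2,Ld2,B1 rp2 wp2
slot 4 (MUL): ISSUE — free A1,Mu1,Ld2,B1 rp0 wp1
slot 5 (ALU): stall RD_PORT — free A1,Mu1,Ld2,B1 rp0 wp1
slot 6 (MUL): stall RD_PORT — free A1,Mu1,Ld2,B1 rp0 wp1
slot 7 (MUL): stall RD_PORT — free A1,Mu1,Ld2,B1 rp0 wp1

reason(slot 5) = RD_PORT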